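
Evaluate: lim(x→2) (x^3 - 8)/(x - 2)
This is a standard limit.

Factor or rationalize the expression:
  lim(x→2) (x^3 - 8)/(x - 2) = 12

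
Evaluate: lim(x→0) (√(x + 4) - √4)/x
This is a standard limit.

Factor or rationalize the expression:
  lim(x→0) (√(x + 4) - √4)/x = 1/4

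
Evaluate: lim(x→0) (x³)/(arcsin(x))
This is a 0/0 indeterminate form.

Apply L'Hôpital's rule: differentiate numerator and denominator separately.
  f(x) = x^3   ⇒   f'(x) = 3·x^2
  g(x) = asin(x)   ⇒   g'(x) = 1/sqrt(1 - x^2)
  lim(x→0) f'(x)/g'(x) = lim(x→0) (3·x^2)/(1/sqrt(1 - x^2))
  = 0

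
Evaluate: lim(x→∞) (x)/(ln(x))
This is an ∞/∞ indeterminate form.

Apply L'Hôpital's rule: differentiate numerator and denominator separately.
  f(x) = x   ⇒   f'(x) = 1
  g(x) = ln(x)   ⇒   g'(x) = 1/x
  lim(x→∞) f'(x)/g'(x) = lim(x→∞) (1)/(1/x)
  = ∞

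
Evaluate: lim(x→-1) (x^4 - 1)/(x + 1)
This is a standard limit.

Factor or rationalize the expression:
  lim(x→-1) (x^4 - 1)/(x + 1) = -4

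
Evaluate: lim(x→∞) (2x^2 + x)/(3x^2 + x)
This is an ∞/∞ indeterminate form.

Apply L'Hôpital's rule: differentiate numerator and denominator separately.
  f(x) = 2·x^2 + x   ⇒   f'(x) = 4·x + 1
  g(x) = 3·x^2 + x   ⇒   g'(x) = 6·x + 1
  lim(x→∞) f'(x)/g'(x) = lim(x→∞) (4·x + 1)/(6·x + 1)
  = 2/3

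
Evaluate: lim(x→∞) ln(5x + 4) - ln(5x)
This is an ∞-∞ indeterminate form.

Combine fractions or rationalize to convert ∞-∞ to 0/0 form:
  lim(x→∞) ln(5x + 4) - ln(5x) = 0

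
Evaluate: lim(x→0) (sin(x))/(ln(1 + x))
This is a 0/0 indeterminate form.

Apply L'Hôpital's rule: differentiate numerator and denominator separately.
  f(x) = sin(x)   ⇒   f'(x) = cos(x)
  g(x) = ln(x + 1)   ⇒   g'(x) = 1/(x + 1)
  lim(x→0) f'(x)/g'(x) = lim(x→0) (cos(x))/(1/(x + 1))
  = 1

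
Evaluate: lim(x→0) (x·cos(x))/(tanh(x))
This is a 0/0 indeterminate form.

Apply L'Hôpital's rule: differentiate numerator and denominator separately.
  f(x) = x·cos(x)   ⇒   f'(x) = -x·sin(x) + cos(x)
  g(x) = tanh(x)   ⇒   g'(x) = 1 - tanh(x)^2
  lim(x→0) f'(x)/g'(x) = lim(x→0) (-x·sin(x) + cos(x))/(1 - tanh(x)^2)
  = 1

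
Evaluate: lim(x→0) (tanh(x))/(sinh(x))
This is a 0/0 indeterminate form.

Apply L'Hôpital's rule: differentiate numerator and denominator separately.
  f(x) = tanh(x)   ⇒   f'(x) = 1 - tanh(x)^2
  g(x) = sinh(x)   ⇒   g'(x) = cosh(x)
  lim(x→0) f'(x)/g'(x) = lim(x→0) (1 - tanh(x)^2)/(cosh(x))
  = 1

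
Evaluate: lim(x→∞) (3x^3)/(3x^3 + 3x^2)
This is an ∞/∞ indeterminate form.

Apply L'Hôpital's rule: differentiate numerator and denominator separately.
  f(x) = 3·x^3   ⇒   f'(x) = 9·x^2
  g(x) = 3·x^3 + 3·x^2   ⇒   g'(x) = 9·x^2 + 6·x
  lim(x→∞) f'(x)/g'(x) = lim(x→∞) (9·x^2)/(9·x^2 + 6·x)
  = 1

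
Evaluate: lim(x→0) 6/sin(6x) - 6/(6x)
This is an ∞-∞ indeterminate form.

Combine fractions or rationalize to convert ∞-∞ to 0/0 form:
  lim(x→0) 6/sin(6x) - 6/(6x) = 0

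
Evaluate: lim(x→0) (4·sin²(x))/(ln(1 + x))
This is a 0/0 indeterminate form.

Apply L'Hôpital's rule: differentiate numerator and denominator separately.
  f(x) = 4·sin(x)^2   ⇒   f'(x) = 8·sin(x)·cos(x)
  g(x) = ln(x + 1)   ⇒   g'(x) = 1/(x + 1)
  lim(x→0) f'(x)/g'(x) = lim(x→0) (8·sin(x)·cos(x))/(1/(x + 1))
  = 0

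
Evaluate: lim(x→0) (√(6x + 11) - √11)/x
This is a standard limit.

Factor or rationalize the expression:
  lim(x→0) (√(6x + 11) - √11)/x = 3·sqrt(11)/11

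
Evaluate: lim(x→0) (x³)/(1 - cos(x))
This is a 0/0 indeterminate form.

Apply L'Hôpital's rule: differentiate numerator and denominator separately.
  f(x) = x^3   ⇒   f'(x) = 3·x^2
  g(x) = 1 - cos(x)   ⇒   g'(x) = sin(x)
  lim(x→0) f'(x)/g'(x) = lim(x→0) (3·x^2)/(sin(x))
  = 0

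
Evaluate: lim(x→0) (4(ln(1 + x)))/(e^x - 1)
This is a 0/0 indeterminate form.

Apply L'Hôpital's rule: differentiate numerator and denominator separately.
  f(x) = 4·ln(x + 1)   ⇒   f'(x) = 4/(x + 1)
  g(x) = e^(x) - 1   ⇒   g'(x) = e^(x)
  lim(x→0) f'(x)/g'(x) = lim(x→0) (4/(x + 1))/(e^(x))
  = 4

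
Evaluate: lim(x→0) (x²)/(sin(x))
This is a 0/0 indeterminate form.

Apply L'Hôpital's rule: differentiate numerator and denominator separately.
  f(x) = x^2   ⇒   f'(x) = 2·x
  g(x) = sin(x)   ⇒   g'(x) = cos(x)
  lim(x→0) f'(x)/g'(x) = lim(x→0) (2·x)/(cos(x))
  = 0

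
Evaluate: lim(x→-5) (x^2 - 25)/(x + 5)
This is a standard limit.

Factor or rationalize the expression:
  lim(x→-5) (x^2 - 25)/(x + 5) = -10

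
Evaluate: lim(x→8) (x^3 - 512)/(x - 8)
This is a standard limit.

Factor or rationalize the expression:
  lim(x→8) (x^3 - 512)/(x - 8) = 192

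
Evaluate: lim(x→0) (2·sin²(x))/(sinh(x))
This is a 0/0 indeterminate form.

Apply L'Hôpital's rule: differentiate numerator and denominator separately.
  f(x) = 2·sin(x)^2   ⇒   f'(x) = 4·sin(x)·cos(x)
  g(x) = sinh(x)   ⇒   g'(x) = cosh(x)
  lim(x→0) f'(x)/g'(x) = lim(x→0) (4·sin(x)·cos(x))/(cosh(x))
  = 0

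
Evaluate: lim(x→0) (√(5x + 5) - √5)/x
This is a standard limit.

Factor or rationalize the expression:
  lim(x→0) (√(5x + 5) - √5)/x = sqrt(5)/2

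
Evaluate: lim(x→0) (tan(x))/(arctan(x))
This is a 0/0 indeterminate form.

Apply L'Hôpital's rule: differentiate numerator and denominator separately.
  f(x) = tan(x)   ⇒   f'(x) = tan(x)^2 + 1
  g(x) = atan(x)   ⇒   g'(x) = 1/(x^2 + 1)
  lim(x→0) f'(x)/g'(x) = lim(x→0) (tan(x)^2 + 1)/(1/(x^2 + 1))
  = 1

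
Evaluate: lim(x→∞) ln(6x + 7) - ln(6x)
This is an ∞-∞ indeterminate form.

Combine fractions or rationalize to convert ∞-∞ to 0/0 form:
  lim(x→∞) ln(6x + 7) - ln(6x) = 0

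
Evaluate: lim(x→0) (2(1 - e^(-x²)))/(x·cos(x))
This is a 0/0 indeterminate form.

Apply L'Hôpital's rule: differentiate numerator and denominator separately.
  f(x) = 2 - 2·e^(-x^2)   ⇒   f'(x) = 4·x·e^(-x^2)
  g(x) = x·cos(x)   ⇒   g'(x) = -x·sin(x) + cos(x)
  lim(x→0) f'(x)/g'(x) = lim(x→0) (4·x·e^(-x^2))/(-x·sin(x) + cos(x))
  = 0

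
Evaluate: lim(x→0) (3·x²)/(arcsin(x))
This is a 0/0 indeterminate form.

Apply L'Hôpital's rule: differentiate numerator and denominator separately.
  f(x) = 3·x^2   ⇒   f'(x) = 6·x
  g(x) = asin(x)   ⇒   g'(x) = 1/sqrt(1 - x^2)
  lim(x→0) f'(x)/g'(x) = lim(x→0) (6·x)/(1/sqrt(1 - x^2))
  = 0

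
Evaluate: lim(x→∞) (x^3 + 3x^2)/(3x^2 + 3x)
This is an ∞/∞ indeterminate form.

Apply L'Hôpital's rule: differentiate numerator and denominator separately.
  f(x) = x^3 + 3·x^2   ⇒   f'(x) = 3·x^2 + 6·x
  g(x) = 3·x^2 + 3·x   ⇒   g'(x) = 6·x + 3
  lim(x→∞) f'(x)/g'(x) = lim(x→∞) (3·x^2 + 6·x)/(6·x + 3)
  = ∞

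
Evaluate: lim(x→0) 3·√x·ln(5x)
This is a 0·∞ indeterminate form.

Rewrite 0·∞ as a quotient (0/0 or ∞/∞ form), then apply L'Hôpital's rule:
  lim(x→0) 3·√x·ln(5x) = 0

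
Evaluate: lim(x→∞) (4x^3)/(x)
This is an ∞/∞ indeterminate form.

Apply L'Hôpital's rule: differentiate numerator and denominator separately.
  f(x) = 4·x^3   ⇒   f'(x) = 12·x^2
  g(x) = x   ⇒   g'(x) = 1
  lim(x→∞) f'(x)/g'(x) = lim(x→∞) (12·x^2)/(1)
  = ∞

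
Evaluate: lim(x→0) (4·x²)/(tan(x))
This is a 0/0 indeterminate form.

Apply L'Hôpital's rule: differentiate numerator and denominator separately.
  f(x) = 4·x^2   ⇒   f'(x) = 8·x
  g(x) = tan(x)   ⇒   g'(x) = tan(x)^2 + 1
  lim(x→0) f'(x)/g'(x) = lim(x→0) (8·x)/(tan(x)^2 + 1)
  = 0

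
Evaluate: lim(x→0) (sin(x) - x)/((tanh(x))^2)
This is a 0/0 indeterminate form.

Apply L'Hôpital's rule: differentiate numerator and denominator separately.
  f(x) = -x + sin(x)   ⇒   f'(x) = cos(x) - 1
  g(x) = tanh(x)^2   ⇒   g'(x) = (2 - 2·tanh(x)^2)·tanh(x)
  lim(x→0) f'(x)/g'(x) = lim(x→0) (cos(x) - 1)/((2 - 2·tanh(x)^2)·tanh(x))
  = 0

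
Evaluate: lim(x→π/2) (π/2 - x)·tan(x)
This is a 0·∞ indeterminate form.

Rewrite 0·∞ as a quotient (0/0 or ∞/∞ form), then apply L'Hôpital's rule:
  lim(x→π/2) (π/2 - x)·tan(x) = 1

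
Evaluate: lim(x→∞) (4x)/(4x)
This is an ∞/∞ indeterminate form.

Apply L'Hôpital's rule: differentiate numerator and denominator separately.
  f(x) = 4·x   ⇒   f'(x) = 4
  g(x) = 4·x   ⇒   g'(x) = 4
  lim(x→∞) f'(x)/g'(x) = lim(x→∞) (4)/(4)
  = 1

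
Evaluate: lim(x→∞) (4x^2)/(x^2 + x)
This is an ∞/∞ indeterminate form.

Apply L'Hôpital's rule: differentiate numerator and denominator separately.
  f(x) = 4·x^2   ⇒   f'(x) = 8·x
  g(x) = x^2 + x   ⇒   g'(x) = 2·x + 1
  lim(x→∞) f'(x)/g'(x) = lim(x→∞) (8·x)/(2·x + 1)
  = 4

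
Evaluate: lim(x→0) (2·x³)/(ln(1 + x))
This is a 0/0 indeterminate form.

Apply L'Hôpital's rule: differentiate numerator and denominator separately.
  f(x) = 2·x^3   ⇒   f'(x) = 6·x^2
  g(x) = ln(x + 1)   ⇒   g'(x) = 1/(x + 1)
  lim(x→0) f'(x)/g'(x) = lim(x→0) (6·x^2)/(1/(x + 1))
  = 0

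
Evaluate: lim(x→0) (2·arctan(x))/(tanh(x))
This is a 0/0 indeterminate form.

Apply L'Hôpital's rule: differentiate numerator and denominator separately.
  f(x) = 2·atan(x)   ⇒   f'(x) = 2/(x^2 + 1)
  g(x) = tanh(x)   ⇒   g'(x) = 1 - tanh(x)^2
  lim(x→0) f'(x)/g'(x) = lim(x→0) (2/(x^2 + 1))/(1 - tanh(x)^2)
  = 2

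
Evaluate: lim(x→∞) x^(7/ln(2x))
This is an exponential indeterminate form.

For exponential indeterminate forms, take the natural log:
  Let L = lim(x→∞) x^(7/ln(2x))
  Then ln(L) = lim(x→∞) [exponent × ln(base)]
  Evaluate using L'Hôpital or standard limits, then exponentiate.
  L = e^(7)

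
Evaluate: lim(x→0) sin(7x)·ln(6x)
This is a 0·∞ indeterminate form.

Rewrite 0·∞ as a quotient (0/0 or ∞/∞ form), then apply L'Hôpital's rule:
  lim(x→0) sin(7x)·ln(6x) = 0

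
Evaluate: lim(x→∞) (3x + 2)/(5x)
This is an ∞/∞ indeterminate form.

Apply L'Hôpital's rule: differentiate numerator and denominator separately.
  f(x) = 3·x + 2   ⇒   f'(x) = 3
  g(x) = 5·x   ⇒   g'(x) = 5
  lim(x→∞) f'(x)/g'(x) = lim(x→∞) (3)/(5)
  = 3/5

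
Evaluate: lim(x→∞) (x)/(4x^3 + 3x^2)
This is an ∞/∞ indeterminate form.

Apply L'Hôpital's rule: differentiate numerator and denominator separately.
  f(x) = x   ⇒   f'(x) = 1
  g(x) = 4·x^3 + 3·x^2   ⇒   g'(x) = 12·x^2 + 6·x
  lim(x→∞) f'(x)/g'(x) = lim(x→∞) (1)/(12·x^2 + 6·x)
  = 0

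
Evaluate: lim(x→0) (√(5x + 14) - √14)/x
This is a standard limit.

Factor or rationalize the expression:
  lim(x→0) (√(5x + 14) - √14)/x = 5·sqrt(14)/28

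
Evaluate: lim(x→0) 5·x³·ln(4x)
This is a 0·∞ indeterminate form.

Rewrite 0·∞ as a quotient (0/0 or ∞/∞ form), then apply L'Hôpital's rule:
  lim(x→0) 5·x³·ln(4x) = 0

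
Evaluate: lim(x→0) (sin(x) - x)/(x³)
This is a 0/0 indeterminate form.

Apply L'Hôpital's rule: differentiate numerator and denominator separately.
  f(x) = -x + sin(x)   ⇒   f'(x) = cos(x) - 1
  g(x) = x^3   ⇒   g'(x) = 3·x^2
  lim(x→0) f'(x)/g'(x) = lim(x→0) (cos(x) - 1)/(3·x^2)
  = -1/6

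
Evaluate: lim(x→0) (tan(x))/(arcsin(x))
This is a 0/0 indeterminate form.

Apply L'Hôpital's rule: differentiate numerator and denominator separately.
  f(x) = tan(x)   ⇒   f'(x) = tan(x)^2 + 1
  g(x) = asin(x)   ⇒   g'(x) = 1/sqrt(1 - x^2)
  lim(x→0) f'(x)/g'(x) = lim(x→0) (tan(x)^2 + 1)/(1/sqrt(1 - x^2))
  = 1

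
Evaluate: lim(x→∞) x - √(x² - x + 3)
This is an ∞-∞ indeterminate form.

Combine fractions or rationalize to convert ∞-∞ to 0/0 form:
  lim(x→∞) x - √(x² - x + 3) = 1/2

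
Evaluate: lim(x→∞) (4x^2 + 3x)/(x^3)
This is an ∞/∞ indeterminate form.

Apply L'Hôpital's rule: differentiate numerator and denominator separately.
  f(x) = 4·x^2 + 3·x   ⇒   f'(x) = 8·x + 3
  g(x) = x^3   ⇒   g'(x) = 3·x^2
  lim(x→∞) f'(x)/g'(x) = lim(x→∞) (8·x + 3)/(3·x^2)
  = 0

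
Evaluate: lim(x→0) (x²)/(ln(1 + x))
This is a 0/0 indeterminate form.

Apply L'Hôpital's rule: differentiate numerator and denominator separately.
  f(x) = x^2   ⇒   f'(x) = 2·x
  g(x) = ln(x + 1)   ⇒   g'(x) = 1/(x + 1)
  lim(x→0) f'(x)/g'(x) = lim(x→0) (2·x)/(1/(x + 1))
  = 0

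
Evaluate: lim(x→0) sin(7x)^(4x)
This is an exponential indeterminate form.

For exponential indeterminate forms, take the natural log:
  Let L = lim(x→0) sin(7x)^(4x)
  Then ln(L) = lim(x→0) [exponent × ln(base)]
  Evaluate using L'Hôpital or standard limits, then exponentiate.
  L = 1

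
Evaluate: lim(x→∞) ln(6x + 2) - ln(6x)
This is an ∞-∞ indeterminate form.

Combine fractions or rationalize to convert ∞-∞ to 0/0 form:
  lim(x→∞) ln(6x + 2) - ln(6x) = 0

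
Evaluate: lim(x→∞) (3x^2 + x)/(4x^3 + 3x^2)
This is an ∞/∞ indeterminate form.

Apply L'Hôpital's rule: differentiate numerator and denominator separately.
  f(x) = 3·x^2 + x   ⇒   f'(x) = 6·x + 1
  g(x) = 4·x^3 + 3·x^2   ⇒   g'(x) = 12·x^2 + 6·x
  lim(x→∞) f'(x)/g'(x) = lim(x→∞) (6·x + 1)/(12·x^2 + 6·x)
  = 0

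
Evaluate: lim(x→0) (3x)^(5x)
This is an exponential indeterminate form.

For exponential indeterminate forms, take the natural log:
  Let L = lim(x→0) (3x)^(5x)
  Then ln(L) = lim(x→0) [exponent × ln(base)]
  Evaluate using L'Hôpital or standard limits, then exponentiate.
  L = 1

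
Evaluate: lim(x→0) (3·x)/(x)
This is a 0/0 indeterminate form.

Apply L'Hôpital's rule: differentiate numerator and denominator separately.
  f(x) = 3·x   ⇒   f'(x) = 3
  g(x) = x   ⇒   g'(x) = 1
  lim(x→0) f'(x)/g'(x) = lim(x→0) (3)/(1)
  = 3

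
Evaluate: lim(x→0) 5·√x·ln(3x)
This is a 0·∞ indeterminate form.

Rewrite 0·∞ as a quotient (0/0 or ∞/∞ form), then apply L'Hôpital's rule:
  lim(x→0) 5·√x·ln(3x) = 0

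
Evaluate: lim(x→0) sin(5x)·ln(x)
This is a 0·∞ indeterminate form.

Rewrite 0·∞ as a quotient (0/0 or ∞/∞ form), then apply L'Hôpital's rule:
  lim(x→0) sin(5x)·ln(x) = 0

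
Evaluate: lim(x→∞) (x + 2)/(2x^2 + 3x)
This is an ∞/∞ indeterminate form.

Apply L'Hôpital's rule: differentiate numerator and denominator separately.
  f(x) = x + 2   ⇒   f'(x) = 1
  g(x) = 2·x^2 + 3·x   ⇒   g'(x) = 4·x + 3
  lim(x→∞) f'(x)/g'(x) = lim(x→∞) (1)/(4·x + 3)
  = 0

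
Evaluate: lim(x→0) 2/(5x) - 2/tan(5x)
This is an ∞-∞ indeterminate form.

Combine fractions or rationalize to convert ∞-∞ to 0/0 form:
  lim(x→0) 2/(5x) - 2/tan(5x) = 0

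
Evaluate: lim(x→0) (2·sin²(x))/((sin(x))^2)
This is a 0/0 indeterminate form.

Apply L'Hôpital's rule: differentiate numerator and denominator separately.
  f(x) = 2·sin(x)^2   ⇒   f'(x) = 4·sin(x)·cos(x)
  g(x) = sin(x)^2   ⇒   g'(x) = 2·sin(x)·cos(x)
  lim(x→0) f'(x)/g'(x) = lim(x→0) (4·sin(x)·cos(x))/(2·sin(x)·cos(x))
  = 2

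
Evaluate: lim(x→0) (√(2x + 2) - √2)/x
This is a standard limit.

Factor or rationalize the expression:
  lim(x→0) (√(2x + 2) - √2)/x = sqrt(2)/2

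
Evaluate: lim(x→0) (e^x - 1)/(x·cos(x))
This is a 0/0 indeterminate form.

Apply L'Hôpital's rule: differentiate numerator and denominator separately.
  f(x) = e^(x) - 1   ⇒   f'(x) = e^(x)
  g(x) = x·cos(x)   ⇒   g'(x) = -x·sin(x) + cos(x)
  lim(x→0) f'(x)/g'(x) = lim(x→0) (e^(x))/(-x·sin(x) + cos(x))
  = 1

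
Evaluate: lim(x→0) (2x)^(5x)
This is an exponential indeterminate form.

For exponential indeterminate forms, take the natural log:
  Let L = lim(x→0) (2x)^(5x)
  Then ln(L) = lim(x→0) [exponent × ln(base)]
  Evaluate using L'Hôpital or standard limits, then exponentiate.
  L = 1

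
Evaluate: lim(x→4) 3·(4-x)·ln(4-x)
This is a 0·∞ indeterminate form.

Rewrite 0·∞ as a quotient (0/0 or ∞/∞ form), then apply L'Hôpital's rule:
  lim(x→4) 3·(4-x)·ln(4-x) = 0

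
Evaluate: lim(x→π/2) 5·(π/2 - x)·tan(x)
This is a 0·∞ indeterminate form.

Rewrite 0·∞ as a quotient (0/0 or ∞/∞ form), then apply L'Hôpital's rule:
  lim(x→π/2) 5·(π/2 - x)·tan(x) = 5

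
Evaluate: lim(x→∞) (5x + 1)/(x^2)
This is an ∞/∞ indeterminate form.

Apply L'Hôpital's rule: differentiate numerator and denominator separately.
  f(x) = 5·x + 1   ⇒   f'(x) = 5
  g(x) = x^2   ⇒   g'(x) = 2·x
  lim(x→∞) f'(x)/g'(x) = lim(x→∞) (5)/(2·x)
  = 0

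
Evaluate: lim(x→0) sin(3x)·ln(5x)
This is a 0·∞ indeterminate form.

Rewrite 0·∞ as a quotient (0/0 or ∞/∞ form), then apply L'Hôpital's rule:
  lim(x→0) sin(3x)·ln(5x) = 0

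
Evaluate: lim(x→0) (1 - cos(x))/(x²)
This is a 0/0 indeterminate form.

Apply L'Hôpital's rule: differentiate numerator and denominator separately.
  f(x) = 1 - cos(x)   ⇒   f'(x) = sin(x)
  g(x) = x^2   ⇒   g'(x) = 2·x
  lim(x→0) f'(x)/g'(x) = lim(x→0) (sin(x))/(2·x)
  = 1/2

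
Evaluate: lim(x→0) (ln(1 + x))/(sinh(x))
This is a 0/0 indeterminate form.

Apply L'Hôpital's rule: differentiate numerator and denominator separately.
  f(x) = ln(x + 1)   ⇒   f'(x) = 1/(x + 1)
  g(x) = sinh(x)   ⇒   g'(x) = cosh(x)
  lim(x→0) f'(x)/g'(x) = lim(x→0) (1/(x + 1))/(cosh(x))
  = 1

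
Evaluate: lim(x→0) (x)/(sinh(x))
This is a 0/0 indeterminate form.

Apply L'Hôpital's rule: differentiate numerator and denominator separately.
  f(x) = x   ⇒   f'(x) = 1
  g(x) = sinh(x)   ⇒   g'(x) = cosh(x)
  lim(x→0) f'(x)/g'(x) = lim(x→0) (1)/(cosh(x))
  = 1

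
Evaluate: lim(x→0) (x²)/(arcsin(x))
This is a 0/0 indeterminate form.

Apply L'Hôpital's rule: differentiate numerator and denominator separately.
  f(x) = x^2   ⇒   f'(x) = 2·x
  g(x) = asin(x)   ⇒   g'(x) = 1/sqrt(1 - x^2)
  lim(x→0) f'(x)/g'(x) = lim(x→0) (2·x)/(1/sqrt(1 - x^2))
  = 0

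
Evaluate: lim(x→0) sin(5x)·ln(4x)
This is a 0·∞ indeterminate form.

Rewrite 0·∞ as a quotient (0/0 or ∞/∞ form), then apply L'Hôpital's rule:
  lim(x→0) sin(5x)·ln(4x) = 0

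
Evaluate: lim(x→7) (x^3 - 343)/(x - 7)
This is a standard limit.

Factor or rationalize the expression:
  lim(x→7) (x^3 - 343)/(x - 7) = 147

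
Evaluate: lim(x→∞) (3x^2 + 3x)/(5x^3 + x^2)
This is an ∞/∞ indeterminate form.

Apply L'Hôpital's rule: differentiate numerator and denominator separately.
  f(x) = 3·x^2 + 3·x   ⇒   f'(x) = 6·x + 3
  g(x) = 5·x^3 + x^2   ⇒   g'(x) = 15·x^2 + 2·x
  lim(x→∞) f'(x)/g'(x) = lim(x→∞) (6·x + 3)/(15·x^2 + 2·x)
  = 0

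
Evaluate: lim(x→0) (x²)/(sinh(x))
This is a 0/0 indeterminate form.

Apply L'Hôpital's rule: differentiate numerator and denominator separately.
  f(x) = x^2   ⇒   f'(x) = 2·x
  g(x) = sinh(x)   ⇒   g'(x) = cosh(x)
  lim(x→0) f'(x)/g'(x) = lim(x→0) (2·x)/(cosh(x))
  = 0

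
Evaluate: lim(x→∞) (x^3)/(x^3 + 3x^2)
This is an ∞/∞ indeterminate form.

Apply L'Hôpital's rule: differentiate numerator and denominator separately.
  f(x) = x^3   ⇒   f'(x) = 3·x^2
  g(x) = x^3 + 3·x^2   ⇒   g'(x) = 3·x^2 + 6·x
  lim(x→∞) f'(x)/g'(x) = lim(x→∞) (3·x^2)/(3·x^2 + 6·x)
  = 1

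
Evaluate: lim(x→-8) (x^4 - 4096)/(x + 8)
This is a standard limit.

Factor or rationalize the expression:
  lim(x→-8) (x^4 - 4096)/(x + 8) = -2048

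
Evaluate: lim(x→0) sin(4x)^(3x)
This is an exponential indeterminate form.

For exponential indeterminate forms, take the natural log:
  Let L = lim(x→0) sin(4x)^(3x)
  Then ln(L) = lim(x→0) [exponent × ln(base)]
  Evaluate using L'Hôpital or standard limits, then exponentiate.
  L = 1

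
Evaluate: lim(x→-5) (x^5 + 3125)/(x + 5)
This is a standard limit.

Factor or rationalize the expression:
  lim(x→-5) (x^5 + 3125)/(x + 5) = 3125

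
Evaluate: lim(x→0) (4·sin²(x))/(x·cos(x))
This is a 0/0 indeterminate form.

Apply L'Hôpital's rule: differentiate numerator and denominator separately.
  f(x) = 4·sin(x)^2   ⇒   f'(x) = 8·sin(x)·cos(x)
  g(x) = x·cos(x)   ⇒   g'(x) = -x·sin(x) + cos(x)
  lim(x→0) f'(x)/g'(x) = lim(x→0) (8·sin(x)·cos(x))/(-x·sin(x) + cos(x))
  = 0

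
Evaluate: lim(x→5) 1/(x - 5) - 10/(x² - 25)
This is an ∞-∞ indeterminate form.

Combine fractions or rationalize to convert ∞-∞ to 0/0 form:
  lim(x→5) 1/(x - 5) - 10/(x² - 25) = 1/10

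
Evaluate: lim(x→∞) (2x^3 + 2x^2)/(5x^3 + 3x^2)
This is an ∞/∞ indeterminate form.

Apply L'Hôpital's rule: differentiate numerator and denominator separately.
  f(x) = 2·x^3 + 2·x^2   ⇒   f'(x) = 6·x^2 + 4·x
  g(x) = 5·x^3 + 3·x^2   ⇒   g'(x) = 15·x^2 + 6·x
  lim(x→∞) f'(x)/g'(x) = lim(x→∞) (6·x^2 + 4·x)/(15·x^2 + 6·x)
  = 2/5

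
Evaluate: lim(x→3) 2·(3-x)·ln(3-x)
This is a 0·∞ indeterminate form.

Rewrite 0·∞ as a quotient (0/0 or ∞/∞ form), then apply L'Hôpital's rule:
  lim(x→3) 2·(3-x)·ln(3-x) = 0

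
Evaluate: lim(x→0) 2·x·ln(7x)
This is a 0·∞ indeterminate form.

Rewrite 0·∞ as a quotient (0/0 or ∞/∞ form), then apply L'Hôpital's rule:
  lim(x→0) 2·x·ln(7x) = 0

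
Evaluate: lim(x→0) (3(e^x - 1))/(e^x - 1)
This is a 0/0 indeterminate form.

Apply L'Hôpital's rule: differentiate numerator and denominator separately.
  f(x) = 3·e^(x) - 3   ⇒   f'(x) = 3·e^(x)
  g(x) = e^(x) - 1   ⇒   g'(x) = e^(x)
  lim(x→0) f'(x)/g'(x) = lim(x→0) (3·e^(x))/(e^(x))
  = 3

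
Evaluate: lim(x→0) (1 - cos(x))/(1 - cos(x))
This is a 0/0 indeterminate form.

Apply L'Hôpital's rule: differentiate numerator and denominator separately.
  f(x) = 1 - cos(x)   ⇒   f'(x) = sin(x)
  g(x) = 1 - cos(x)   ⇒   g'(x) = sin(x)
  lim(x→0) f'(x)/g'(x) = lim(x→0) (sin(x))/(sin(x))
  = 1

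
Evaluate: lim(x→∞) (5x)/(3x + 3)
This is an ∞/∞ indeterminate form.

Apply L'Hôpital's rule: differentiate numerator and denominator separately.
  f(x) = 5·x   ⇒   f'(x) = 5
  g(x) = 3·x + 3   ⇒   g'(x) = 3
  lim(x→∞) f'(x)/g'(x) = lim(x→∞) (5)/(3)
  = 5/3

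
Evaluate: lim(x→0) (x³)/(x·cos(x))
This is a 0/0 indeterminate form.

Apply L'Hôpital's rule: differentiate numerator and denominator separately.
  f(x) = x^3   ⇒   f'(x) = 3·x^2
  g(x) = x·cos(x)   ⇒   g'(x) = -x·sin(x) + cos(x)
  lim(x→0) f'(x)/g'(x) = lim(x→0) (3·x^2)/(-x·sin(x) + cos(x))
  = 0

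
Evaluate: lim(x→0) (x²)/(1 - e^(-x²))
This is a 0/0 indeterminate form.

Apply L'Hôpital's rule: differentiate numerator and denominator separately.
  f(x) = x^2   ⇒   f'(x) = 2·x
  g(x) = 1 - e^(-x^2)   ⇒   g'(x) = 2·x·e^(-x^2)
  lim(x→0) f'(x)/g'(x) = lim(x→0) (2·x)/(2·x·e^(-x^2))
  = 1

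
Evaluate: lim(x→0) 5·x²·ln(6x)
This is a 0·∞ indeterminate form.

Rewrite 0·∞ as a quotient (0/0 or ∞/∞ form), then apply L'Hôpital's rule:
  lim(x→0) 5·x²·ln(6x) = 0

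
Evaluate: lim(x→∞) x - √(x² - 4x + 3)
This is an ∞-∞ indeterminate form.

Combine fractions or rationalize to convert ∞-∞ to 0/0 form:
  lim(x→∞) x - √(x² - 4x + 3) = 2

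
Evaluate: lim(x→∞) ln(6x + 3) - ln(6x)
This is an ∞-∞ indeterminate form.

Combine fractions or rationalize to convert ∞-∞ to 0/0 form:
  lim(x→∞) ln(6x + 3) - ln(6x) = 0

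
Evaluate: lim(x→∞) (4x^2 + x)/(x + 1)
This is an ∞/∞ indeterminate form.

Apply L'Hôpital's rule: differentiate numerator and denominator separately.
  f(x) = 4·x^2 + x   ⇒   f'(x) = 8·x + 1
  g(x) = x + 1   ⇒   g'(x) = 1
  lim(x→∞) f'(x)/g'(x) = lim(x→∞) (8·x + 1)/(1)
  = ∞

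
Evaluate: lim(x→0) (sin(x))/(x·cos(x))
This is a 0/0 indeterminate form.

Apply L'Hôpital's rule: differentiate numerator and denominator separately.
  f(x) = sin(x)   ⇒   f'(x) = cos(x)
  g(x) = x·cos(x)   ⇒   g'(x) = -x·sin(x) + cos(x)
  lim(x→0) f'(x)/g'(x) = lim(x→0) (cos(x))/(-x·sin(x) + cos(x))
  = 1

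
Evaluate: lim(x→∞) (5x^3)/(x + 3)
This is an ∞/∞ indeterminate form.

Apply L'Hôpital's rule: differentiate numerator and denominator separately.
  f(x) = 5·x^3   ⇒   f'(x) = 15·x^2
  g(x) = x + 3   ⇒   g'(x) = 1
  lim(x→∞) f'(x)/g'(x) = lim(x→∞) (15·x^2)/(1)
  = ∞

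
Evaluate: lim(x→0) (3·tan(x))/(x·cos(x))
This is a 0/0 indeterminate form.

Apply L'Hôpital's rule: differentiate numerator and denominator separately.
  f(x) = 3·tan(x)   ⇒   f'(x) = 3·tan(x)^2 + 3
  g(x) = x·cos(x)   ⇒   g'(x) = -x·sin(x) + cos(x)
  lim(x→0) f'(x)/g'(x) = lim(x→0) (3·tan(x)^2 + 3)/(-x·sin(x) + cos(x))
  = 3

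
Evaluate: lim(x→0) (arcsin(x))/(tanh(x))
This is a 0/0 indeterminate form.

Apply L'Hôpital's rule: differentiate numerator and denominator separately.
  f(x) = asin(x)   ⇒   f'(x) = 1/sqrt(1 - x^2)
  g(x) = tanh(x)   ⇒   g'(x) = 1 - tanh(x)^2
  lim(x→0) f'(x)/g'(x) = lim(x→0) (1/sqrt(1 - x^2))/(1 - tanh(x)^2)
  = 1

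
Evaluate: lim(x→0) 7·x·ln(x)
This is a 0·∞ indeterminate form.

Rewrite 0·∞ as a quotient (0/0 or ∞/∞ form), then apply L'Hôpital's rule:
  lim(x→0) 7·x·ln(x) = 0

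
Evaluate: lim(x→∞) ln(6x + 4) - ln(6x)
This is an ∞-∞ indeterminate form.

Combine fractions or rationalize to convert ∞-∞ to 0/0 form:
  lim(x→∞) ln(6x + 4) - ln(6x) = 0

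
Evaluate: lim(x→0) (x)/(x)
This is a 0/0 indeterminate form.

Apply L'Hôpital's rule: differentiate numerator and denominator separately.
  f(x) = x   ⇒   f'(x) = 1
  g(x) = x   ⇒   g'(x) = 1
  lim(x→0) f'(x)/g'(x) = lim(x→0) (1)/(1)
  = 1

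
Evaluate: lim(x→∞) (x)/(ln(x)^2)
This is an ∞/∞ indeterminate form.

Apply L'Hôpital's rule: differentiate numerator and denominator separately.
  f(x) = x   ⇒   f'(x) = 1
  g(x) = ln(x)^2   ⇒   g'(x) = 2·ln(x)/x
  lim(x→∞) f'(x)/g'(x) = lim(x→∞) (1)/(2·ln(x)/x)
  = ∞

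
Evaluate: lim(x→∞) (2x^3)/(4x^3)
This is an ∞/∞ indeterminate form.

Apply L'Hôpital's rule: differentiate numerator and denominator separately.
  f(x) = 2·x^3   ⇒   f'(x) = 6·x^2
  g(x) = 4·x^3   ⇒   g'(x) = 12·x^2
  lim(x→∞) f'(x)/g'(x) = lim(x→∞) (6·x^2)/(12·x^2)
  = 1/2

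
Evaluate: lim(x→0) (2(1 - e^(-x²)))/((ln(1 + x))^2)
This is a 0/0 indeterminate form.

Apply L'Hôpital's rule: differentiate numerator and denominator separately.
  f(x) = 2 - 2·e^(-x^2)   ⇒   f'(x) = 4·x·e^(-x^2)
  g(x) = ln(x + 1)^2   ⇒   g'(x) = 2·ln(x + 1)/(x + 1)
  lim(x→0) f'(x)/g'(x) = lim(x→0) (4·x·e^(-x^2))/(2·ln(x + 1)/(x + 1))
  = 2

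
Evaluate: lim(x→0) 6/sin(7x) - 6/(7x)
This is an ∞-∞ indeterminate form.

Combine fractions or rationalize to convert ∞-∞ to 0/0 form:
  lim(x→0) 6/sin(7x) - 6/(7x) = 0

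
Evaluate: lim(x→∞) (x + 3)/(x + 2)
This is an ∞/∞ indeterminate form.

Apply L'Hôpital's rule: differentiate numerator and denominator separately.
  f(x) = x + 3   ⇒   f'(x) = 1
  g(x) = x + 2   ⇒   g'(x) = 1
  lim(x→∞) f'(x)/g'(x) = lim(x→∞) (1)/(1)
  = 1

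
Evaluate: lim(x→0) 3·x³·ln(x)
This is a 0·∞ indeterminate form.

Rewrite 0·∞ as a quotient (0/0 or ∞/∞ form), then apply L'Hôpital's rule:
  lim(x→0) 3·x³·ln(x) = 0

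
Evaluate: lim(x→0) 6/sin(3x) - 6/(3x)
This is an ∞-∞ indeterminate form.

Combine fractions or rationalize to convert ∞-∞ to 0/0 form:
  lim(x→0) 6/sin(3x) - 6/(3x) = 0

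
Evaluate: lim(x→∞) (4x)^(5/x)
This is an exponential indeterminate form.

For exponential indeterminate forms, take the natural log:
  Let L = lim(x→∞) (4x)^(5/x)
  Then ln(L) = lim(x→∞) [exponent × ln(base)]
  Evaluate using L'Hôpital or standard limits, then exponentiate.
  L = 1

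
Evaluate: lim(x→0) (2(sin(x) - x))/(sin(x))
This is a 0/0 indeterminate form.

Apply L'Hôpital's rule: differentiate numerator and denominator separately.
  f(x) = -2·x + 2·sin(x)   ⇒   f'(x) = 2·cos(x) - 2
  g(x) = sin(x)   ⇒   g'(x) = cos(x)
  lim(x→0) f'(x)/g'(x) = lim(x→0) (2·cos(x) - 2)/(cos(x))
  = 0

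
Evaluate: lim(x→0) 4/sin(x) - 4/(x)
This is an ∞-∞ indeterminate form.

Combine fractions or rationalize to convert ∞-∞ to 0/0 form:
  lim(x→0) 4/sin(x) - 4/(x) = 0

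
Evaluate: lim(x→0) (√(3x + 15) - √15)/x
This is a standard limit.

Factor or rationalize the expression:
  lim(x→0) (√(3x + 15) - √15)/x = sqrt(15)/10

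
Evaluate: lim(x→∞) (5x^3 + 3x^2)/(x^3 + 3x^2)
This is an ∞/∞ indeterminate form.

Apply L'Hôpital's rule: differentiate numerator and denominator separately.
  f(x) = 5·x^3 + 3·x^2   ⇒   f'(x) = 15·x^2 + 6·x
  g(x) = x^3 + 3·x^2   ⇒   g'(x) = 3·x^2 + 6·x
  lim(x→∞) f'(x)/g'(x) = lim(x→∞) (15·x^2 + 6·x)/(3·x^2 + 6·x)
  = 5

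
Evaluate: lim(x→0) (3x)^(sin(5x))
This is an exponential indeterminate form.

For exponential indeterminate forms, take the natural log:
  Let L = lim(x→0) (3x)^(sin(5x))
  Then ln(L) = lim(x→0) [exponent × ln(base)]
  Evaluate using L'Hôpital or standard limits, then exponentiate.
  L = 1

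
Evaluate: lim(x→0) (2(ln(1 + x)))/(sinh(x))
This is a 0/0 indeterminate form.

Apply L'Hôpital's rule: differentiate numerator and denominator separately.
  f(x) = 2·ln(x + 1)   ⇒   f'(x) = 2/(x + 1)
  g(x) = sinh(x)   ⇒   g'(x) = cosh(x)
  lim(x→0) f'(x)/g'(x) = lim(x→0) (2/(x + 1))/(cosh(x))
  = 2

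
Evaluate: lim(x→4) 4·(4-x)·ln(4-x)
This is a 0·∞ indeterminate form.

Rewrite 0·∞ as a quotient (0/0 or ∞/∞ form), then apply L'Hôpital's rule:
  lim(x→4) 4·(4-x)·ln(4-x) = 0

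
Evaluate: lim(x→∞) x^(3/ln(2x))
This is an exponential indeterminate form.

For exponential indeterminate forms, take the natural log:
  Let L = lim(x→∞) x^(3/ln(2x))
  Then ln(L) = lim(x→∞) [exponent × ln(base)]
  Evaluate using L'Hôpital or standard limits, then exponentiate.
  L = e^(3)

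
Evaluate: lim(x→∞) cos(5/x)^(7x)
This is an exponential indeterminate form.

For exponential indeterminate forms, take the natural log:
  Let L = lim(x→∞) cos(5/x)^(7x)
  Then ln(L) = lim(x→∞) [exponent × ln(base)]
  Evaluate using L'Hôpital or standard limits, then exponentiate.
  L = 1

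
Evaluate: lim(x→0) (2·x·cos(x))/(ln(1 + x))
This is a 0/0 indeterminate form.

Apply L'Hôpital's rule: differentiate numerator and denominator separately.
  f(x) = 2·x·cos(x)   ⇒   f'(x) = -2·x·sin(x) + 2·cos(x)
  g(x) = ln(x + 1)   ⇒   g'(x) = 1/(x + 1)
  lim(x→0) f'(x)/g'(x) = lim(x→0) (-2·x·sin(x) + 2·cos(x))/(1/(x + 1))
  = 2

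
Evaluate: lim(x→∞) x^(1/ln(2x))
This is an exponential indeterminate form.

For exponential indeterminate forms, take the natural log:
  Let L = lim(x→∞) x^(1/ln(2x))
  Then ln(L) = lim(x→∞) [exponent × ln(base)]
  Evaluate using L'Hôpital or standard limits, then exponentiate.
  L = e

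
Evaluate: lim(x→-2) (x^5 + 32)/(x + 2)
This is a standard limit.

Factor or rationalize the expression:
  lim(x→-2) (x^5 + 32)/(x + 2) = 80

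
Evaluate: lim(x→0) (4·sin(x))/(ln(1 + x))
This is a 0/0 indeterminate form.

Apply L'Hôpital's rule: differentiate numerator and denominator separately.
  f(x) = 4·sin(x)   ⇒   f'(x) = 4·cos(x)
  g(x) = ln(x + 1)   ⇒   g'(x) = 1/(x + 1)
  lim(x→0) f'(x)/g'(x) = lim(x→0) (4·cos(x))/(1/(x + 1))
  = 4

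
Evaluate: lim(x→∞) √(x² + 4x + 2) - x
This is an ∞-∞ indeterminate form.

Combine fractions or rationalize to convert ∞-∞ to 0/0 form:
  lim(x→∞) √(x² + 4x + 2) - x = 2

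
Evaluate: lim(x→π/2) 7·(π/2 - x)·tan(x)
This is a 0·∞ indeterminate form.

Rewrite 0·∞ as a quotient (0/0 or ∞/∞ form), then apply L'Hôpital's rule:
  lim(x→π/2) 7·(π/2 - x)·tan(x) = 7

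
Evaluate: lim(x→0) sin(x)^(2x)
This is an exponential indeterminate form.

For exponential indeterminate forms, take the natural log:
  Let L = lim(x→0) sin(x)^(2x)
  Then ln(L) = lim(x→0) [exponent × ln(base)]
  Evaluate using L'Hôpital or standard limits, then exponentiate.
  L = 1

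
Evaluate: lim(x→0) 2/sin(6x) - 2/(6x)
This is an ∞-∞ indeterminate form.

Combine fractions or rationalize to convert ∞-∞ to 0/0 form:
  lim(x→0) 2/sin(6x) - 2/(6x) = 0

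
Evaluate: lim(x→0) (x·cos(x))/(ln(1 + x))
This is a 0/0 indeterminate form.

Apply L'Hôpital's rule: differentiate numerator and denominator separately.
  f(x) = x·cos(x)   ⇒   f'(x) = -x·sin(x) + cos(x)
  g(x) = ln(x + 1)   ⇒   g'(x) = 1/(x + 1)
  lim(x→0) f'(x)/g'(x) = lim(x→0) (-x·sin(x) + cos(x))/(1/(x + 1))
  = 1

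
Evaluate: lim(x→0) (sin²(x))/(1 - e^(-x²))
This is a 0/0 indeterminate form.

Apply L'Hôpital's rule: differentiate numerator and denominator separately.
  f(x) = sin(x)^2   ⇒   f'(x) = 2·sin(x)·cos(x)
  g(x) = 1 - e^(-x^2)   ⇒   g'(x) = 2·x·e^(-x^2)
  lim(x→0) f'(x)/g'(x) = lim(x→0) (2·sin(x)·cos(x))/(2·x·e^(-x^2))
  = 1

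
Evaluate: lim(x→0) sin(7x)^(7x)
This is an exponential indeterminate form.

For exponential indeterminate forms, take the natural log:
  Let L = lim(x→0) sin(7x)^(7x)
  Then ln(L) = lim(x→0) [exponent × ln(base)]
  Evaluate using L'Hôpital or standard limits, then exponentiate.
  L = 1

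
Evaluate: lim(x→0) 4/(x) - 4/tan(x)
This is an ∞-∞ indeterminate form.

Combine fractions or rationalize to convert ∞-∞ to 0/0 form:
  lim(x→0) 4/(x) - 4/tan(x) = 0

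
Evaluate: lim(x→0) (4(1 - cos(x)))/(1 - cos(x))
This is a 0/0 indeterminate form.

Apply L'Hôpital's rule: differentiate numerator and denominator separately.
  f(x) = 4 - 4·cos(x)   ⇒   f'(x) = 4·sin(x)
  g(x) = 1 - cos(x)   ⇒   g'(x) = sin(x)
  lim(x→0) f'(x)/g'(x) = lim(x→0) (4·sin(x))/(sin(x))
  = 4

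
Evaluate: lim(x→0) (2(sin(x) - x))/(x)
This is a 0/0 indeterminate form.

Apply L'Hôpital's rule: differentiate numerator and denominator separately.
  f(x) = -2·x + 2·sin(x)   ⇒   f'(x) = 2·cos(x) - 2
  g(x) = x   ⇒   g'(x) = 1
  lim(x→0) f'(x)/g'(x) = lim(x→0) (2·cos(x) - 2)/(1)
  = 0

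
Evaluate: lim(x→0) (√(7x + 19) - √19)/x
This is a standard limit.

Factor or rationalize the expression:
  lim(x→0) (√(7x + 19) - √19)/x = 7·sqrt(19)/38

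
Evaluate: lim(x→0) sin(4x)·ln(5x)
This is a 0·∞ indeterminate form.

Rewrite 0·∞ as a quotient (0/0 or ∞/∞ form), then apply L'Hôpital's rule:
  lim(x→0) sin(4x)·ln(5x) = 0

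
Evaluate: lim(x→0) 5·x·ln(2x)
This is a 0·∞ indeterminate form.

Rewrite 0·∞ as a quotient (0/0 or ∞/∞ form), then apply L'Hôpital's rule:
  lim(x→0) 5·x·ln(2x) = 0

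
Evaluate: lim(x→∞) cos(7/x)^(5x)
This is an exponential indeterminate form.

For exponential indeterminate forms, take the natural log:
  Let L = lim(x→∞) cos(7/x)^(5x)
  Then ln(L) = lim(x→∞) [exponent × ln(base)]
  Evaluate using L'Hôpital or standard limits, then exponentiate.
  L = 1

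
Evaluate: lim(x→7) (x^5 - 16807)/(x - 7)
This is a standard limit.

Factor or rationalize the expression:
  lim(x→7) (x^5 - 16807)/(x - 7) = 12005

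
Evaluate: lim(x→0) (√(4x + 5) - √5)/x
This is a standard limit.

Factor or rationalize the expression:
  lim(x→0) (√(4x + 5) - √5)/x = 2·sqrt(5)/5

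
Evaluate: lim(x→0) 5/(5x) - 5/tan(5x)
This is an ∞-∞ indeterminate form.

Combine fractions or rationalize to convert ∞-∞ to 0/0 form:
  lim(x→0) 5/(5x) - 5/tan(5x) = 0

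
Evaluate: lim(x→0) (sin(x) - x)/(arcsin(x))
This is a 0/0 indeterminate form.

Apply L'Hôpital's rule: differentiate numerator and denominator separately.
  f(x) = -x + sin(x)   ⇒   f'(x) = cos(x) - 1
  g(x) = asin(x)   ⇒   g'(x) = 1/sqrt(1 - x^2)
  lim(x→0) f'(x)/g'(x) = lim(x→0) (cos(x) - 1)/(1/sqrt(1 - x^2))
  = 0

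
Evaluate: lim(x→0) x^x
This is an exponential indeterminate form.

For exponential indeterminate forms, take the natural log:
  Let L = lim(x→0) x^x
  Then ln(L) = lim(x→0) [exponent × ln(base)]
  Evaluate using L'Hôpital or standard limits, then exponentiate.
  L = 1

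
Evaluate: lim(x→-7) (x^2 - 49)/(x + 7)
This is a standard limit.

Factor or rationalize the expression:
  lim(x→-7) (x^2 - 49)/(x + 7) = -14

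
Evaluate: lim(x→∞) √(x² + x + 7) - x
This is an ∞-∞ indeterminate form.

Combine fractions or rationalize to convert ∞-∞ to 0/0 form:
  lim(x→∞) √(x² + x + 7) - x = 1/2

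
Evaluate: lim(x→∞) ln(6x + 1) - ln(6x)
This is an ∞-∞ indeterminate form.

Combine fractions or rationalize to convert ∞-∞ to 0/0 form:
  lim(x→∞) ln(6x + 1) - ln(6x) = 0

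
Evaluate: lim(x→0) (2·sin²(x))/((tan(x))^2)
This is a 0/0 indeterminate form.

Apply L'Hôpital's rule: differentiate numerator and denominator separately.
  f(x) = 2·sin(x)^2   ⇒   f'(x) = 4·sin(x)·cos(x)
  g(x) = tan(x)^2   ⇒   g'(x) = (2·tan(x)^2 + 2)·tan(x)
  lim(x→0) f'(x)/g'(x) = lim(x→0) (4·sin(x)·cos(x))/((2·tan(x)^2 + 2)·tan(x))
  = 2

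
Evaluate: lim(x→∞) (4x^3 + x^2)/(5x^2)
This is an ∞/∞ indeterminate form.

Apply L'Hôpital's rule: differentiate numerator and denominator separately.
  f(x) = 4·x^3 + x^2   ⇒   f'(x) = 12·x^2 + 2·x
  g(x) = 5·x^2   ⇒   g'(x) = 10·x
  lim(x→∞) f'(x)/g'(x) = lim(x→∞) (12·x^2 + 2·x)/(10·x)
  = ∞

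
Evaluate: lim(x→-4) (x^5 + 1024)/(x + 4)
This is a standard limit.

Factor or rationalize the expression:
  lim(x→-4) (x^5 + 1024)/(x + 4) = 1280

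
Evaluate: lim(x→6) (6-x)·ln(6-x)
This is a 0·∞ indeterminate form.

Rewrite 0·∞ as a quotient (0/0 or ∞/∞ form), then apply L'Hôpital's rule:
  lim(x→6) (6-x)·ln(6-x) = 0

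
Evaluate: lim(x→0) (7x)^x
This is an exponential indeterminate form.

For exponential indeterminate forms, take the natural log:
  Let L = lim(x→0) (7x)^x
  Then ln(L) = lim(x→0) [exponent × ln(base)]
  Evaluate using L'Hôpital or standard limits, then exponentiate.
  L = 1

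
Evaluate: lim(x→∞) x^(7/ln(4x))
This is an exponential indeterminate form.

For exponential indeterminate forms, take the natural log:
  Let L = lim(x→∞) x^(7/ln(4x))
  Then ln(L) = lim(x→∞) [exponent × ln(base)]
  Evaluate using L'Hôpital or standard limits, then exponentiate.
  L = e^(7)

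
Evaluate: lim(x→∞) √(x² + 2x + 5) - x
This is an ∞-∞ indeterminate form.

Combine fractions or rationalize to convert ∞-∞ to 0/0 form:
  lim(x→∞) √(x² + 2x + 5) - x = 1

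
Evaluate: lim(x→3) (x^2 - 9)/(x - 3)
This is a standard limit.

Factor or rationalize the expression:
  lim(x→3) (x^2 - 9)/(x - 3) = 6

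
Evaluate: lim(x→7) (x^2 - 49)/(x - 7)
This is a standard limit.

Factor or rationalize the expression:
  lim(x→7) (x^2 - 49)/(x - 7) = 14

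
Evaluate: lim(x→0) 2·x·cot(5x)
This is a 0·∞ indeterminate form.

Rewrite 0·∞ as a quotient (0/0 or ∞/∞ form), then apply L'Hôpital's rule:
  lim(x→0) 2·x·cot(5x) = 2/5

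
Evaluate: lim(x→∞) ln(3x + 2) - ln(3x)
This is an ∞-∞ indeterminate form.

Combine fractions or rationalize to convert ∞-∞ to 0/0 form:
  lim(x→∞) ln(3x + 2) - ln(3x) = 0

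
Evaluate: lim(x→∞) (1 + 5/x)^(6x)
This is an exponential indeterminate form.

For exponential indeterminate forms, take the natural log:
  Let L = lim(x→∞) (1 + 5/x)^(6x)
  Then ln(L) = lim(x→∞) [exponent × ln(base)]
  Evaluate using L'Hôpital or standard limits, then exponentiate.
  L = e^(30)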